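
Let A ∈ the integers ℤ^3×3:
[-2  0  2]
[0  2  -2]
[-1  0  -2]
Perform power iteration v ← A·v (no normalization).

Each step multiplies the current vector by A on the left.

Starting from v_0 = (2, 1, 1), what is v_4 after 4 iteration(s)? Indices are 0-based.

v_0 = (2, 1, 1).
v_1 = A·v_0 = (-2, 0, -4).
v_2 = A·v_1 = (-4, 8, 10).
v_3 = A·v_2 = (28, -4, -16).
v_4 = A·v_3 = (-88, 24, 4).

v_4 = (-88, 24, 4)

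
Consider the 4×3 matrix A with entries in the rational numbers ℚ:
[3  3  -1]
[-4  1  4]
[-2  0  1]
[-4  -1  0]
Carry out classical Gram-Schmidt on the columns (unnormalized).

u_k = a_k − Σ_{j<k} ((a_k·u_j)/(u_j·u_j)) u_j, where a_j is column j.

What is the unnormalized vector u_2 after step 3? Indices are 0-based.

u_2 = (-22/23, 77/69, -11/69, -121/69)

Step 1: u_0 = a_0 = (3, -4, -2, -4).
Step 2: u_1 = a_1 − (1/5)·u_0 = (12/5, 9/5, 2/5, -1/5).
Step 3: u_2 = a_2 − (-7/15)·u_0 − (13/23)·u_1 = (-22/23, 77/69, -11/69, -121/69).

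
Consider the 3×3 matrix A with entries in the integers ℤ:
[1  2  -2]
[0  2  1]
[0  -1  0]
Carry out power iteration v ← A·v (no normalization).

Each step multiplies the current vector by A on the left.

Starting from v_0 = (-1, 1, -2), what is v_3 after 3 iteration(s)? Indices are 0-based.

v_0 = (-1, 1, -2).
v_1 = A·v_0 = (5, 0, -1).
v_2 = A·v_1 = (7, -1, 0).
v_3 = A·v_2 = (5, -2, 1).

v_3 = (5, -2, 1)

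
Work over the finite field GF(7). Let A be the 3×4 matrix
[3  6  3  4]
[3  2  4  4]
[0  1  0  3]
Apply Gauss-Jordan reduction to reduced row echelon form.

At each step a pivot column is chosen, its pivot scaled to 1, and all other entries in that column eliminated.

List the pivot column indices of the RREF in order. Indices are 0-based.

[1] R0 /= 3  ⇒  (1, 2, 1, 6)
     R1 -= 3·R0  ⇒  (0, 3, 1, 0)
[2] R1 /= 3  ⇒  (0, 1, 5, 0)
     R0 -= 2·R1  ⇒  (1, 0, 5, 6)
     R2 -= 1·R1  ⇒  (0, 0, 2, 3)
[3] R2 /= 2  ⇒  (0, 0, 1, 5)
     R0 -= 5·R2  ⇒  (1, 0, 0, 2)
     R1 -= 5·R2  ⇒  (0, 1, 0, 3)

pivot columns: 0, 1, 2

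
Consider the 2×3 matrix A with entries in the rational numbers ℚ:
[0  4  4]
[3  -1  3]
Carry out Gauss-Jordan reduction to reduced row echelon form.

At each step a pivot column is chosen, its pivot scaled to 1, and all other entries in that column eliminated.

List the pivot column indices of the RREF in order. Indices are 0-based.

pivot columns: 0, 1

[1] R0 <-> R1
[1] R0 /= 3  ⇒  (1, -1/3, 1)
[2] R1 /= 4  ⇒  (0, 1, 1)
     R0 -= -1/3·R1  ⇒  (1, 0, 4/3)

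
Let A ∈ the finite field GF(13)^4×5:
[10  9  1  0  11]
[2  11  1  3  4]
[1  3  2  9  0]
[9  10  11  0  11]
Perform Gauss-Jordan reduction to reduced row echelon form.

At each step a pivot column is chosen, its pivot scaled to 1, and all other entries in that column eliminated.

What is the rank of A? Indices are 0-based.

[1] R0 /= 10  ⇒  (1, 10, 4, 0, 5)
     R1 -= 2·R0  ⇒  (0, 4, 6, 3, 7)
     R2 -= 1·R0  ⇒  (0, 6, 11, 9, 8)
     R3 -= 9·R0  ⇒  (0, 11, 1, 0, 5)
[2] R1 /= 4  ⇒  (0, 1, 8, 4, 5)
     R0 -= 10·R1  ⇒  (1, 0, 2, 12, 7)
     R2 -= 6·R1  ⇒  (0, 0, 2, 11, 4)
     R3 -= 11·R1  ⇒  (0, 0, 4, 8, 2)
[3] R2 /= 2  ⇒  (0, 0, 1, 12, 2)
     R0 -= 2·R2  ⇒  (1, 0, 0, 1, 3)
     R1 -= 8·R2  ⇒  (0, 1, 0, 12, 2)
     R3 -= 4·R2  ⇒  (0, 0, 0, 12, 7)
[4] R3 /= 12  ⇒  (0, 0, 0, 1, 6)
     R0 -= 1·R3  ⇒  (1, 0, 0, 0, 10)
     R1 -= 12·R3  ⇒  (0, 1, 0, 0, 8)
     R2 -= 12·R3  ⇒  (0, 0, 1, 0, 8)

rank = 4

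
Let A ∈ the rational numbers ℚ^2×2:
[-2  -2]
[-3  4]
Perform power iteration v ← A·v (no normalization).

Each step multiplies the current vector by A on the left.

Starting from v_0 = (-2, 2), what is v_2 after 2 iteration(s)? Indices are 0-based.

v_0 = (-2, 2).
v_1 = A·v_0 = (0, 14).
v_2 = A·v_1 = (-28, 56).

v_2 = (-28, 56)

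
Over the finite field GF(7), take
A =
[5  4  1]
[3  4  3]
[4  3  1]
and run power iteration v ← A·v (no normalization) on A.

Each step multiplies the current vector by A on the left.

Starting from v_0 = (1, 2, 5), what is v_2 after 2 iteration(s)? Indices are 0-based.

v_0 = (1, 2, 5).
v_1 = A·v_0 = (4, 5, 1).
v_2 = A·v_1 = (6, 0, 4).

v_2 = (6, 0, 4)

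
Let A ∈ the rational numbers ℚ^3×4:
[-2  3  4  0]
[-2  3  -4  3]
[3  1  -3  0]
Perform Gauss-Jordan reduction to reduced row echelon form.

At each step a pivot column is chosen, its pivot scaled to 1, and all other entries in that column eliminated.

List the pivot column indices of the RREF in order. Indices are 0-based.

step 1: normalize row 0 (÷-2) = (1, -3/2, -2, 0)
  row 1: subtract -2×row0 = (0, 0, -8, 3)
  row 2: subtract 3×row0 = (0, 11/2, 3, 0)
step 2: exchange rows 1,2
step 2: normalize row 1 (÷11/2) = (0, 1, 6/11, 0)
  row 0: subtract -3/2×row1 = (1, 0, -13/11, 0)
step 3: normalize row 2 (÷-8) = (0, 0, 1, -3/8)
  row 0: subtract -13/11×row2 = (1, 0, 0, -39/88)
  row 1: subtract 6/11×row2 = (0, 1, 0, 9/44)

pivot columns: 0, 1, 2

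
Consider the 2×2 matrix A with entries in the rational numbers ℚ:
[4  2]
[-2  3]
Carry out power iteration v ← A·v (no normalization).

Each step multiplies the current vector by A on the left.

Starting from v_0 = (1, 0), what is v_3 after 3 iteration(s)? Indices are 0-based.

v_3 = (20, -66)

v_0 = (1, 0).
v_1 = A·v_0 = (4, -2).
v_2 = A·v_1 = (12, -14).
v_3 = A·v_2 = (20, -66).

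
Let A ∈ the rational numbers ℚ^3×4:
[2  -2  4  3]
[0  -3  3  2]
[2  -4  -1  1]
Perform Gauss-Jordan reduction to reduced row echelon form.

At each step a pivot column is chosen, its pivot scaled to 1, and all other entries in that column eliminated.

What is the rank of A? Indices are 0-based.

rank = 3

pivot(0,0)=2: scale R0 → (1, -1, 2, 3/2)
  clear (2,0): R2 −= (2)R0 → (0, -2, -5, -2)
pivot(1,1)=-3: scale R1 → (0, 1, -1, -2/3)
  clear (0,1): R0 −= (-1)R1 → (1, 0, 1, 5/6)
  clear (2,1): R2 −= (-2)R1 → (0, 0, -7, -10/3)
pivot(2,2)=-7: scale R2 → (0, 0, 1, 10/21)
  clear (0,2): R0 −= (1)R2 → (1, 0, 0, 5/14)
  clear (1,2): R1 −= (-1)R2 → (0, 1, 0, -4/21)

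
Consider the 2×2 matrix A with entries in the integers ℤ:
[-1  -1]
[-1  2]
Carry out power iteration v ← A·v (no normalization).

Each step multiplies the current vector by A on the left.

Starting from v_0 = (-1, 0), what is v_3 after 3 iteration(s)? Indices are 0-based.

v_3 = (1, 4)

v_0 = (-1, 0).
v_1 = A·v_0 = (1, 1).
v_2 = A·v_1 = (-2, 1).
v_3 = A·v_2 = (1, 4).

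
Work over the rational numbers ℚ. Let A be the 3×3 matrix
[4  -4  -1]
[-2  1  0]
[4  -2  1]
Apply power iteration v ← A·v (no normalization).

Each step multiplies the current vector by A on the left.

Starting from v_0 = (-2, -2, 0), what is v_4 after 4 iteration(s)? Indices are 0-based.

v_0 = (-2, -2, 0).
v_1 = A·v_0 = (0, 2, -4).
v_2 = A·v_1 = (-4, 2, -8).
v_3 = A·v_2 = (-16, 10, -28).
v_4 = A·v_3 = (-76, 42, -112).

v_4 = (-76, 42, -112)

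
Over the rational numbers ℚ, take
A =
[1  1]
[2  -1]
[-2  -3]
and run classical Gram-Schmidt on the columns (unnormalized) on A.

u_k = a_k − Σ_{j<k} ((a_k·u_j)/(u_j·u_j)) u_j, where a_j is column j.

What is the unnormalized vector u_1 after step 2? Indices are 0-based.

Step 1: u_0 = a_0 = (1, 2, -2).
Step 2: u_1 = a_1 − (5/9)·u_0 = (4/9, -19/9, -17/9).

u_1 = (4/9, -19/9, -17/9)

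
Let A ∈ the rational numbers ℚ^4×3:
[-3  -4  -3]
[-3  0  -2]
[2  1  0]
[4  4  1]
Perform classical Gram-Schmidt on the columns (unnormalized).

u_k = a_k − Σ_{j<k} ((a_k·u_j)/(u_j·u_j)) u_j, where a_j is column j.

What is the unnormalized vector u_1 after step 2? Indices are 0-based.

Step 1: u_0 = a_0 = (-3, -3, 2, 4).
Step 2: u_1 = a_1 − (15/19)·u_0 = (-31/19, 45/19, -11/19, 16/19).

u_1 = (-31/19, 45/19, -11/19, 16/19)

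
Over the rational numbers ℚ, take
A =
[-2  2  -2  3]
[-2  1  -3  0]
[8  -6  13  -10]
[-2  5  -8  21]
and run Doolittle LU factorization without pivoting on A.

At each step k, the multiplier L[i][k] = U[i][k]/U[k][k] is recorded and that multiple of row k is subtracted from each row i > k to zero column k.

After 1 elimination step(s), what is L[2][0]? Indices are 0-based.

[col 0] pivot -2
  R1 -= 1*R0 → (0, -1, -1, -3)  (L[1][0] := 1)
  R2 -= -4*R0 → (0, 2, 5, 2)  (L[2][0] := -4)
  R3 -= 1*R0 → (0, 3, -6, 18)  (L[3][0] := 1)

L[2][0] = -4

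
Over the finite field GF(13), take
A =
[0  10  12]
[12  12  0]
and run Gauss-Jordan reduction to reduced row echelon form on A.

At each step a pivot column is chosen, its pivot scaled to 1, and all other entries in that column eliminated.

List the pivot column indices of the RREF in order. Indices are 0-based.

pivot columns: 0, 1

pivot(0,0): swap R0↔R1
pivot(0,0)=12: scale R0 → (1, 1, 0)
pivot(1,1)=10: scale R1 → (0, 1, 9)
  clear (0,1): R0 −= (1)R1 → (1, 0, 4)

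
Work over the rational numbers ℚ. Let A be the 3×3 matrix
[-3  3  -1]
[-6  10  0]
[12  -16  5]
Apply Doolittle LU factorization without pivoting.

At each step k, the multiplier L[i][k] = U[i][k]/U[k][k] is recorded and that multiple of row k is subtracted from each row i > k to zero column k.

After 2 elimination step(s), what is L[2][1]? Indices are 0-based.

Step 1: pivot at (0,0) is -3.
  row1 ← row1 − (2)·row0  ⇒  L[1][0]=2, U row1=(0, 4, 2)
  row2 ← row2 − (-4)·row0  ⇒  L[2][0]=-4, U row2=(0, -4, 1)
Step 2: pivot at (1,1) is 4.
  row2 ← row2 − (-1)·row1  ⇒  L[2][1]=-1, U row2=(0, 0, 3)

L[2][1] = -1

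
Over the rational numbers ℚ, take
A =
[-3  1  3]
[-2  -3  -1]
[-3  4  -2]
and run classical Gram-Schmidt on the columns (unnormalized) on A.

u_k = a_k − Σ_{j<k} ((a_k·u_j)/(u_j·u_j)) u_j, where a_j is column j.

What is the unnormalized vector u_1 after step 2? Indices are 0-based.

u_1 = (-5/22, -42/11, 61/22)

Step 1: u_0 = a_0 = (-3, -2, -3).
Step 2: u_1 = a_1 − (-9/22)·u_0 = (-5/22, -42/11, 61/22).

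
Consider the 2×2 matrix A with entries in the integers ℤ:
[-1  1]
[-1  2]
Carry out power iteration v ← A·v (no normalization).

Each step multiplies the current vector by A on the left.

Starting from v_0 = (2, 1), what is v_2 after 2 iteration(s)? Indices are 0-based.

v_0 = (2, 1).
v_1 = A·v_0 = (-1, 0).
v_2 = A·v_1 = (1, 1).

v_2 = (1, 1)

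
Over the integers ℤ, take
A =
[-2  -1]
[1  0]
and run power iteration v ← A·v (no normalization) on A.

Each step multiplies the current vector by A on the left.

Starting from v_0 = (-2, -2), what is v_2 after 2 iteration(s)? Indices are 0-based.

v_0 = (-2, -2).
v_1 = A·v_0 = (6, -2).
v_2 = A·v_1 = (-10, 6).

v_2 = (-10, 6)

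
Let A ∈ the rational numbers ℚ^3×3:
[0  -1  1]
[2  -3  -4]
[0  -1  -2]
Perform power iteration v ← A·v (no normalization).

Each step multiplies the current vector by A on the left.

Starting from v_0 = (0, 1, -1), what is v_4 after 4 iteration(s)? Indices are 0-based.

v_4 = (-28, -187, -79)

v_0 = (0, 1, -1).
v_1 = A·v_0 = (-2, 1, 1).
v_2 = A·v_1 = (0, -11, -3).
v_3 = A·v_2 = (8, 45, 17).
v_4 = A·v_3 = (-28, -187, -79).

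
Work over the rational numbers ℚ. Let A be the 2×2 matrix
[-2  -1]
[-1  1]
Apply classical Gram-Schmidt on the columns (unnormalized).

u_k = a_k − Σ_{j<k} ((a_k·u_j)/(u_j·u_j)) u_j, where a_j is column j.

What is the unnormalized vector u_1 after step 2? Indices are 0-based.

u_1 = (-3/5, 6/5)

Step 1: u_0 = a_0 = (-2, -1).
Step 2: u_1 = a_1 − (1/5)·u_0 = (-3/5, 6/5).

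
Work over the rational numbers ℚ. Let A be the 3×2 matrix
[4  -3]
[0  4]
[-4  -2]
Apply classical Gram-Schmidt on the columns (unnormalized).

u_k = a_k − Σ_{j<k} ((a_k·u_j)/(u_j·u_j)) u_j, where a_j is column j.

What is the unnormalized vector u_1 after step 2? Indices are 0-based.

u_1 = (-5/2, 4, -5/2)

Step 1: u_0 = a_0 = (4, 0, -4).
Step 2: u_1 = a_1 − (-1/8)·u_0 = (-5/2, 4, -5/2).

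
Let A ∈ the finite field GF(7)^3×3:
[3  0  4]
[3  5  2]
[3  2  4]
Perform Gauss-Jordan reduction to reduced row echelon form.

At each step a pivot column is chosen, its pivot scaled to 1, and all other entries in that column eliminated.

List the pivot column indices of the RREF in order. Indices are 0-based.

pivot columns: 0, 1, 2

pivot(0,0)=3: scale R0 → (1, 0, 6)
  clear (1,0): R1 −= (3)R0 → (0, 5, 5)
  clear (2,0): R2 −= (3)R0 → (0, 2, 0)
pivot(1,1)=5: scale R1 → (0, 1, 1)
  clear (2,1): R2 −= (2)R1 → (0, 0, 5)
pivot(2,2)=5: scale R2 → (0, 0, 1)
  clear (0,2): R0 −= (6)R2 → (1, 0, 0)
  clear (1,2): R1 −= (1)R2 → (0, 1, 0)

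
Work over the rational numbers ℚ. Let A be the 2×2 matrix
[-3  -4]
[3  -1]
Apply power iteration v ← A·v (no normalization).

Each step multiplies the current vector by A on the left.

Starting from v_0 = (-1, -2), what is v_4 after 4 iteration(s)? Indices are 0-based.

v_4 = (631, -26)

v_0 = (-1, -2).
v_1 = A·v_0 = (11, -1).
v_2 = A·v_1 = (-29, 34).
v_3 = A·v_2 = (-49, -121).
v_4 = A·v_3 = (631, -26).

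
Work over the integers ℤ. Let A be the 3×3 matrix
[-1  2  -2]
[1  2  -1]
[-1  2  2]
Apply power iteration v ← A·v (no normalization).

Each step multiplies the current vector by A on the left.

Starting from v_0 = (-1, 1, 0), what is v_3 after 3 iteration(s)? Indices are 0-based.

v_3 = (1, -8, 21)

v_0 = (-1, 1, 0).
v_1 = A·v_0 = (3, 1, 3).
v_2 = A·v_1 = (-7, 2, 5).
v_3 = A·v_2 = (1, -8, 21).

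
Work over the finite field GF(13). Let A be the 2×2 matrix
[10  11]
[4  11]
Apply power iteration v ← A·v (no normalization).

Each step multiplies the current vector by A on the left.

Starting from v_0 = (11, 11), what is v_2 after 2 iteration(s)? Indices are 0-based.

v_2 = (4, 9)

v_0 = (11, 11).
v_1 = A·v_0 = (10, 9).
v_2 = A·v_1 = (4, 9).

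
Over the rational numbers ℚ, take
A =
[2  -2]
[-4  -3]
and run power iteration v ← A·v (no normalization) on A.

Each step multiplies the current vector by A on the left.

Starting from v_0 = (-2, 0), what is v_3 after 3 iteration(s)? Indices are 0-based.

v_0 = (-2, 0).
v_1 = A·v_0 = (-4, 8).
v_2 = A·v_1 = (-24, -8).
v_3 = A·v_2 = (-32, 120).

v_3 = (-32, 120)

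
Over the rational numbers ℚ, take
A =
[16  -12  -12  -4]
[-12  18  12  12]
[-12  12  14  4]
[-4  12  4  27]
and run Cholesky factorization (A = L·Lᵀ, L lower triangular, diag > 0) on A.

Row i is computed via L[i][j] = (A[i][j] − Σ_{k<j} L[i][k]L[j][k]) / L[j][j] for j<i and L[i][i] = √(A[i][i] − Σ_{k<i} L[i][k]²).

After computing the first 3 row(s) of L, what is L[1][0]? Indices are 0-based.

Step 1: L[0][0] = √(16) = 4.
  L[1][0] = (-12) / L[0][0] = -3.
Step 2: L[1][1] = √(9) = 3.
  L[2][0] = (-12) / L[0][0] = -3.
  L[2][1] = (3) / L[1][1] = 1.
Step 3: L[2][2] = √(4) = 2.

L[1][0] = -3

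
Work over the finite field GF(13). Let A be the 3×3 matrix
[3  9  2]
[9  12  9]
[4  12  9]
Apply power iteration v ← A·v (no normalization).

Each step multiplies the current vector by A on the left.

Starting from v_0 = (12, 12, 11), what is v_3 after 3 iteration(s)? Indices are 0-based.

v_0 = (12, 12, 11).
v_1 = A·v_0 = (10, 0, 5).
v_2 = A·v_1 = (1, 5, 7).
v_3 = A·v_2 = (10, 2, 10).

v_3 = (10, 2, 10)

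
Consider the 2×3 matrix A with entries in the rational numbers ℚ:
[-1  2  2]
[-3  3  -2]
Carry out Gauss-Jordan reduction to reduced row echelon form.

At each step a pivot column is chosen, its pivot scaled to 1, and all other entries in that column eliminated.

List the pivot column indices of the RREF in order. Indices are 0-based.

[1] R0 /= -1  ⇒  (1, -2, -2)
     R1 -= -3·R0  ⇒  (0, -3, -8)
[2] R1 /= -3  ⇒  (0, 1, 8/3)
     R0 -= -2·R1  ⇒  (1, 0, 10/3)

pivot columns: 0, 1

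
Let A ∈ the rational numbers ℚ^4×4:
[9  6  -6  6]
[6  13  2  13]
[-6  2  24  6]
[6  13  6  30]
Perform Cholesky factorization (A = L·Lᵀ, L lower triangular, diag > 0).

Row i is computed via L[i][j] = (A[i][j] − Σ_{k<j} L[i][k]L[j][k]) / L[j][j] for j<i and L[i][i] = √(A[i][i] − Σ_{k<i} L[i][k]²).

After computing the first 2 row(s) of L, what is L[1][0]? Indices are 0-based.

L[1][0] = 2

Step 1: L[0][0] = √(9) = 3.
  L[1][0] = (6) / L[0][0] = 2.
Step 2: L[1][1] = √(9) = 3.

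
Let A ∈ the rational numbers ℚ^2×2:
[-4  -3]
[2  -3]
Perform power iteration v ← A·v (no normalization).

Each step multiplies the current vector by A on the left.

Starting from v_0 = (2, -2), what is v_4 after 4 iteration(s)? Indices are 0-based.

v_0 = (2, -2).
v_1 = A·v_0 = (-2, 10).
v_2 = A·v_1 = (-22, -34).
v_3 = A·v_2 = (190, 58).
v_4 = A·v_3 = (-934, 206).

v_4 = (-934, 206)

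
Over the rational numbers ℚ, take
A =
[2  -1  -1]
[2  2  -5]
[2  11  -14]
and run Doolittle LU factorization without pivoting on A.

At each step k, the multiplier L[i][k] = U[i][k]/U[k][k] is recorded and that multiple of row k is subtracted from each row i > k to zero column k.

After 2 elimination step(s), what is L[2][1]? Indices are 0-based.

L[2][1] = 4

Step 1: pivot at (0,0) is 2.
  row1 ← row1 − (1)·row0  ⇒  L[1][0]=1, U row1=(0, 3, -4)
  row2 ← row2 − (1)·row0  ⇒  L[2][0]=1, U row2=(0, 12, -13)
Step 2: pivot at (1,1) is 3.
  row2 ← row2 − (4)·row1  ⇒  L[2][1]=4, U row2=(0, 0, 3)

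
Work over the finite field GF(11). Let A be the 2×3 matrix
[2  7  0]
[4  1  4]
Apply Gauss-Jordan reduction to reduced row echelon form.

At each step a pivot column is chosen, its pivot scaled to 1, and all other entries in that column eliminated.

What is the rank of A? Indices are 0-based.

rank = 2

step 1: normalize row 0 (÷2) = (1, 9, 0)
  row 1: subtract 4×row0 = (0, 9, 4)
step 2: normalize row 1 (÷9) = (0, 1, 9)
  row 0: subtract 9×row1 = (1, 0, 7)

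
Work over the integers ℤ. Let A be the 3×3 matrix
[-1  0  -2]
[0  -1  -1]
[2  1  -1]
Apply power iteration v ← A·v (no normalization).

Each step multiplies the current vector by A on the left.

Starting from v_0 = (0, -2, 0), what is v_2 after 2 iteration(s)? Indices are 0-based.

v_2 = (4, 0, 4)

v_0 = (0, -2, 0).
v_1 = A·v_0 = (0, 2, -2).
v_2 = A·v_1 = (4, 0, 4).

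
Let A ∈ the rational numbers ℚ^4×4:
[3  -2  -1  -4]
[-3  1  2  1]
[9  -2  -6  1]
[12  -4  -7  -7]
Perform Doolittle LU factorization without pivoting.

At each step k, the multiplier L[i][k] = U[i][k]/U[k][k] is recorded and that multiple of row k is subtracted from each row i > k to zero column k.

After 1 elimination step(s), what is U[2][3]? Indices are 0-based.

U[2][3] = 13

Step 1: pivot at (0,0) is 3.
  row1 ← row1 − (-1)·row0  ⇒  L[1][0]=-1, U row1=(0, -1, 1, -3)
  row2 ← row2 − (3)·row0  ⇒  L[2][0]=3, U row2=(0, 4, -3, 13)
  row3 ← row3 − (4)·row0  ⇒  L[3][0]=4, U row3=(0, 4, -3, 9)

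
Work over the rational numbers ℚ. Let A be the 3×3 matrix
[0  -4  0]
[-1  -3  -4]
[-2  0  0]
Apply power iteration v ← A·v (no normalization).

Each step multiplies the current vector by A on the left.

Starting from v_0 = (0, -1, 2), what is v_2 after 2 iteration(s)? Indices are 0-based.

v_2 = (20, 11, -8)

v_0 = (0, -1, 2).
v_1 = A·v_0 = (4, -5, 0).
v_2 = A·v_1 = (20, 11, -8).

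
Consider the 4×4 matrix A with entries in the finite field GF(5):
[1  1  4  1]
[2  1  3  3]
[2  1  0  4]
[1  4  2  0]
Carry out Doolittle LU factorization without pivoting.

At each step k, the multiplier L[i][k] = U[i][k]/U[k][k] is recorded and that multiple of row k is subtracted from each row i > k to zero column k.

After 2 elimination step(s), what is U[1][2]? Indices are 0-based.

k=0: U[0][0]=1
  eliminate (1,0): mult=2, new row 1: (0, 4, 0, 1); set L[1][0]=2
  eliminate (2,0): mult=2, new row 2: (0, 4, 2, 2); set L[2][0]=2
  eliminate (3,0): mult=1, new row 3: (0, 3, 3, 4); set L[3][0]=1
k=1: U[1][1]=4
  eliminate (2,1): mult=1, new row 2: (0, 0, 2, 1); set L[2][1]=1
  eliminate (3,1): mult=2, new row 3: (0, 0, 3, 2); set L[3][1]=2

U[1][2] = 0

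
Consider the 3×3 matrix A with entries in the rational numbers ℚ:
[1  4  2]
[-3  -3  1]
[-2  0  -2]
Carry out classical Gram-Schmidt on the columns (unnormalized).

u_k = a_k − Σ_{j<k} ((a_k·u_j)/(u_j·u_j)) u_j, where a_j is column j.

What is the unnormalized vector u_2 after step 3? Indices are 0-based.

u_2 = (228/181, 304/181, -342/181)

Step 1: u_0 = a_0 = (1, -3, -2).
Step 2: u_1 = a_1 − (13/14)·u_0 = (43/14, -3/14, 13/7).
Step 3: u_2 = a_2 − (3/14)·u_0 − (31/181)·u_1 = (228/181, 304/181, -342/181).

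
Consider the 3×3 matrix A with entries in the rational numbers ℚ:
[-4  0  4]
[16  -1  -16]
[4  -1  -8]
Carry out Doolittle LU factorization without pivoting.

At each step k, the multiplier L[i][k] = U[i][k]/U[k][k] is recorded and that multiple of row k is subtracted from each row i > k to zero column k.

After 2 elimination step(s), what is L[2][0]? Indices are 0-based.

k=0: U[0][0]=-4
  eliminate (1,0): mult=-4, new row 1: (0, -1, 0); set L[1][0]=-4
  eliminate (2,0): mult=-1, new row 2: (0, -1, -4); set L[2][0]=-1
k=1: U[1][1]=-1
  eliminate (2,1): mult=1, new row 2: (0, 0, -4); set L[2][1]=1

L[2][0] = -1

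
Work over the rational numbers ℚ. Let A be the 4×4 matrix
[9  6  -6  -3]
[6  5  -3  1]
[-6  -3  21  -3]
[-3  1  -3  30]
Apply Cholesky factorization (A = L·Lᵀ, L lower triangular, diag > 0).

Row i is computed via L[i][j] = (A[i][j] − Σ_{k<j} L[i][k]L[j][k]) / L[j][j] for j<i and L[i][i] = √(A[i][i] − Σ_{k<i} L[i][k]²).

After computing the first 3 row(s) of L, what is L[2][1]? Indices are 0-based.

Step 1: L[0][0] = √(9) = 3.
  L[1][0] = (6) / L[0][0] = 2.
Step 2: L[1][1] = √(1) = 1.
  L[2][0] = (-6) / L[0][0] = -2.
  L[2][1] = (1) / L[1][1] = 1.
Step 3: L[2][2] = √(16) = 4.

L[2][1] = 1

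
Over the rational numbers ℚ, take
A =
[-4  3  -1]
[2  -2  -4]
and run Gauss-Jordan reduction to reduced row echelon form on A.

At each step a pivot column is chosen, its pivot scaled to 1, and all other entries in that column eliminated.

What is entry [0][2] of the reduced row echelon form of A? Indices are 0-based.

M[0][2] = 7

pivot(0,0)=-4: scale R0 → (1, -3/4, 1/4)
  clear (1,0): R1 −= (2)R0 → (0, -1/2, -9/2)
pivot(1,1)=-1/2: scale R1 → (0, 1, 9)
  clear (0,1): R0 −= (-3/4)R1 → (1, 0, 7)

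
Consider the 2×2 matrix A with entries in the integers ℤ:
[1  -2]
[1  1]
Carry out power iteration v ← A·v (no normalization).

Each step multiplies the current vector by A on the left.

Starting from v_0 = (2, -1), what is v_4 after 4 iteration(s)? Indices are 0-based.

v_0 = (2, -1).
v_1 = A·v_0 = (4, 1).
v_2 = A·v_1 = (2, 5).
v_3 = A·v_2 = (-8, 7).
v_4 = A·v_3 = (-22, -1).

v_4 = (-22, -1)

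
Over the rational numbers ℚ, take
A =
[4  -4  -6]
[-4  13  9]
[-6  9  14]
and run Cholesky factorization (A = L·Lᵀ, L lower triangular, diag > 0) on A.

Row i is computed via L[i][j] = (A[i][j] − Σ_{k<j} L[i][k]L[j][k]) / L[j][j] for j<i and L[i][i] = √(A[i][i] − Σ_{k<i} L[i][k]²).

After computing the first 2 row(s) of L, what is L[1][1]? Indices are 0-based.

Step 1: L[0][0] = √(4) = 2.
  L[1][0] = (-4) / L[0][0] = -2.
Step 2: L[1][1] = √(9) = 3.

L[1][1] = 3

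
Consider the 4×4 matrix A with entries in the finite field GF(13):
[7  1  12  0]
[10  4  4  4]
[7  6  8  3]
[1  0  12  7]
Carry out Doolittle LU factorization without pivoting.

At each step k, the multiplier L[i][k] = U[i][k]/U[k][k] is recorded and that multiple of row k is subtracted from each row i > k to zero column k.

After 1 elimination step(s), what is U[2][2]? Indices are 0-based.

U[2][2] = 9

Step 1: pivot at (0,0) is 7.
  row1 ← row1 − (7)·row0  ⇒  L[1][0]=7, U row1=(0, 10, 11, 4)
  row2 ← row2 − (1)·row0  ⇒  L[2][0]=1, U row2=(0, 5, 9, 3)
  row3 ← row3 − (2)·row0  ⇒  L[3][0]=2, U row3=(0, 11, 1, 7)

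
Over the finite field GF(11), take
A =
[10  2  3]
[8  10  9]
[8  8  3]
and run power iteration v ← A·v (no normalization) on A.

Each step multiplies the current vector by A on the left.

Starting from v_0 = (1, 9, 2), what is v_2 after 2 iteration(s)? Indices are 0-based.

v_2 = (5, 6, 6)

v_0 = (1, 9, 2).
v_1 = A·v_0 = (1, 6, 9).
v_2 = A·v_1 = (5, 6, 6).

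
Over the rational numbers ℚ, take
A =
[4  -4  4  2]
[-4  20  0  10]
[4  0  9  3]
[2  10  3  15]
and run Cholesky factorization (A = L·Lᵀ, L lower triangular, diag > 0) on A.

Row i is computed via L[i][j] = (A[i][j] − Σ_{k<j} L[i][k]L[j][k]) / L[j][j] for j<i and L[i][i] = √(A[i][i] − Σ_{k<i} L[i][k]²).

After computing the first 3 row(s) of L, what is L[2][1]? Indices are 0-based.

Step 1: L[0][0] = √(4) = 2.
  L[1][0] = (-4) / L[0][0] = -2.
Step 2: L[1][1] = √(16) = 4.
  L[2][0] = (4) / L[0][0] = 2.
  L[2][1] = (4) / L[1][1] = 1.
Step 3: L[2][2] = √(4) = 2.

L[2][1] = 1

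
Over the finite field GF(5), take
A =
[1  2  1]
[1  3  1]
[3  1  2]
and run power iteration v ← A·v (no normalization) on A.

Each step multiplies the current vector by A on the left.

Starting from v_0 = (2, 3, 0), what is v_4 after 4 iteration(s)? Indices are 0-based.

v_0 = (2, 3, 0).
v_1 = A·v_0 = (3, 1, 4).
v_2 = A·v_1 = (4, 0, 3).
v_3 = A·v_2 = (2, 2, 3).
v_4 = A·v_3 = (4, 1, 4).

v_4 = (4, 1, 4)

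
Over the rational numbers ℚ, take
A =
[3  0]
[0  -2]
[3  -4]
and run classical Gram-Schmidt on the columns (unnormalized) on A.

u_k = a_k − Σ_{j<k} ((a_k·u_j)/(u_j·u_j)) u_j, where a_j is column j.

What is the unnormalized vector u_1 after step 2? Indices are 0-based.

u_1 = (2, -2, -2)

Step 1: u_0 = a_0 = (3, 0, 3).
Step 2: u_1 = a_1 − (-2/3)·u_0 = (2, -2, -2).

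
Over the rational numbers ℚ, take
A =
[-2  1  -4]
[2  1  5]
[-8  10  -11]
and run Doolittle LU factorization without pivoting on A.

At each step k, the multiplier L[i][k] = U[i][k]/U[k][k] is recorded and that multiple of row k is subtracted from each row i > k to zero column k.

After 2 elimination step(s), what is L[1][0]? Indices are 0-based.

k=0: U[0][0]=-2
  eliminate (1,0): mult=-1, new row 1: (0, 2, 1); set L[1][0]=-1
  eliminate (2,0): mult=4, new row 2: (0, 6, 5); set L[2][0]=4
k=1: U[1][1]=2
  eliminate (2,1): mult=3, new row 2: (0, 0, 2); set L[2][1]=3

L[1][0] = -1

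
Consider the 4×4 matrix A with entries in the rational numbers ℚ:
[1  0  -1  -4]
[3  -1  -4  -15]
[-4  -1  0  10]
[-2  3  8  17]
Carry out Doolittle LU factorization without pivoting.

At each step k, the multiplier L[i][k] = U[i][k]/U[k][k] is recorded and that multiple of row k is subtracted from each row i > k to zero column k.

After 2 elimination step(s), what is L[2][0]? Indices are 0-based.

L[2][0] = -4

k=0: U[0][0]=1
  eliminate (1,0): mult=3, new row 1: (0, -1, -1, -3); set L[1][0]=3
  eliminate (2,0): mult=-4, new row 2: (0, -1, -4, -6); set L[2][0]=-4
  eliminate (3,0): mult=-2, new row 3: (0, 3, 6, 9); set L[3][0]=-2
k=1: U[1][1]=-1
  eliminate (2,1): mult=1, new row 2: (0, 0, -3, -3); set L[2][1]=1
  eliminate (3,1): mult=-3, new row 3: (0, 0, 3, 0); set L[3][1]=-3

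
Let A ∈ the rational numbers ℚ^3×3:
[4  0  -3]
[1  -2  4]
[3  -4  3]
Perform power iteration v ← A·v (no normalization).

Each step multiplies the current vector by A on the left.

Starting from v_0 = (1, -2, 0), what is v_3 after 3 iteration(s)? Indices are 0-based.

v_3 = (-143, 7, -128)

v_0 = (1, -2, 0).
v_1 = A·v_0 = (4, 5, 11).
v_2 = A·v_1 = (-17, 38, 25).
v_3 = A·v_2 = (-143, 7, -128).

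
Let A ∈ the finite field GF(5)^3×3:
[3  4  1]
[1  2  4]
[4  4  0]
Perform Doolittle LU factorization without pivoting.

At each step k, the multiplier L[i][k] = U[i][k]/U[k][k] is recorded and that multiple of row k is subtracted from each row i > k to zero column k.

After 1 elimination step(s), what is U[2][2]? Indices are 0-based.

U[2][2] = 2

[col 0] pivot 3
  R1 -= 2*R0 → (0, 4, 2)  (L[1][0] := 2)
  R2 -= 3*R0 → (0, 2, 2)  (L[2][0] := 3)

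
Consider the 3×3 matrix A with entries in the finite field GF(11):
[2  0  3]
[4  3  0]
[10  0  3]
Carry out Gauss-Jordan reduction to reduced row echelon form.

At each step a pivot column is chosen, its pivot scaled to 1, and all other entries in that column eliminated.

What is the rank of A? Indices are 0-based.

rank = 3

step 1: normalize row 0 (÷2) = (1, 0, 7)
  row 1: subtract 4×row0 = (0, 3, 5)
  row 2: subtract 10×row0 = (0, 0, 10)
step 2: normalize row 1 (÷3) = (0, 1, 9)
step 3: normalize row 2 (÷10) = (0, 0, 1)
  row 0: subtract 7×row2 = (1, 0, 0)
  row 1: subtract 9×row2 = (0, 1, 0)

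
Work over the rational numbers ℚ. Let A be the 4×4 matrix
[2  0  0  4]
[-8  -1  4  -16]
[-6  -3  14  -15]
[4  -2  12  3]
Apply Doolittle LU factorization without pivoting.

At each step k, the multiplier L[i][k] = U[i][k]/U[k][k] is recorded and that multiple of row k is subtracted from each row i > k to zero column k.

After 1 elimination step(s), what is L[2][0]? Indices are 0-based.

k=0: U[0][0]=2
  eliminate (1,0): mult=-4, new row 1: (0, -1, 4, 0); set L[1][0]=-4
  eliminate (2,0): mult=-3, new row 2: (0, -3, 14, -3); set L[2][0]=-3
  eliminate (3,0): mult=2, new row 3: (0, -2, 12, -5); set L[3][0]=2

L[2][0] = -3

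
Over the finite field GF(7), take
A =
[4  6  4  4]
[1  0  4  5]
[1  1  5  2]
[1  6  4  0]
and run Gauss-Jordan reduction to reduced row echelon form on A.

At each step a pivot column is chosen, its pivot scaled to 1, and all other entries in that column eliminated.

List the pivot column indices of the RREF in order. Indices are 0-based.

[1] R0 /= 4  ⇒  (1, 5, 1, 1)
     R1 -= 1·R0  ⇒  (0, 2, 3, 4)
     R2 -= 1·R0  ⇒  (0, 3, 4, 1)
     R3 -= 1·R0  ⇒  (0, 1, 3, 6)
[2] R1 /= 2  ⇒  (0, 1, 5, 2)
     R0 -= 5·R1  ⇒  (1, 0, 4, 5)
     R2 -= 3·R1  ⇒  (0, 0, 3, 2)
     R3 -= 1·R1  ⇒  (0, 0, 5, 4)
[3] R2 /= 3  ⇒  (0, 0, 1, 3)
     R0 -= 4·R2  ⇒  (1, 0, 0, 0)
     R1 -= 5·R2  ⇒  (0, 1, 0, 1)
     R3 -= 5·R2  ⇒  (0, 0, 0, 3)
[4] R3 /= 3  ⇒  (0, 0, 0, 1)
     R1 -= 1·R3  ⇒  (0, 1, 0, 0)
     R2 -= 3·R3  ⇒  (0, 0, 1, 0)

pivot columns: 0, 1, 2, 3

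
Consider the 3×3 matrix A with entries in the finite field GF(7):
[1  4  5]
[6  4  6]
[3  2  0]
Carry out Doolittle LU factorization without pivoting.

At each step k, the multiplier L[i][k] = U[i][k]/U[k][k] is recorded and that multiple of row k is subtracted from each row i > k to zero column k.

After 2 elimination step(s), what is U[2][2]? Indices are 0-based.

Step 1: pivot at (0,0) is 1.
  row1 ← row1 − (6)·row0  ⇒  L[1][0]=6, U row1=(0, 1, 4)
  row2 ← row2 − (3)·row0  ⇒  L[2][0]=3, U row2=(0, 4, 6)
Step 2: pivot at (1,1) is 1.
  row2 ← row2 − (4)·row1  ⇒  L[2][1]=4, U row2=(0, 0, 4)

U[2][2] = 4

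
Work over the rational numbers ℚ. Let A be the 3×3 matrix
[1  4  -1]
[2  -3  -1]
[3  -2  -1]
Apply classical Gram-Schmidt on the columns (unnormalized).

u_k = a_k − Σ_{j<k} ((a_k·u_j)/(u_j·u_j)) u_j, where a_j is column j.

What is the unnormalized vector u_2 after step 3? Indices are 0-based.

Step 1: u_0 = a_0 = (1, 2, 3).
Step 2: u_1 = a_1 − (-4/7)·u_0 = (32/7, -13/7, -2/7).
Step 3: u_2 = a_2 − (-3/7)·u_0 − (-17/171)·u_1 = (-20/171, -56/171, 44/171).

u_2 = (-20/171, -56/171, 44/171)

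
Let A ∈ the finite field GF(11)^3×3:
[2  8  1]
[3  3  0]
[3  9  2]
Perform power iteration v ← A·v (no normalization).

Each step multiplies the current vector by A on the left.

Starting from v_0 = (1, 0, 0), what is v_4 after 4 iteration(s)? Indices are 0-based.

v_4 = (4, 10, 9)

v_0 = (1, 0, 0).
v_1 = A·v_0 = (2, 3, 3).
v_2 = A·v_1 = (9, 4, 6).
v_3 = A·v_2 = (1, 6, 9).
v_4 = A·v_3 = (4, 10, 9).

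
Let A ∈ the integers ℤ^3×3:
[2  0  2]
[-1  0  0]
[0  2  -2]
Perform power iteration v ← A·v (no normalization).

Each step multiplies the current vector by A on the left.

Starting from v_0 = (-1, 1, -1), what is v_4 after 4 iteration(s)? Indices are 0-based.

v_4 = (16, 12, -40)

v_0 = (-1, 1, -1).
v_1 = A·v_0 = (-4, 1, 4).
v_2 = A·v_1 = (0, 4, -6).
v_3 = A·v_2 = (-12, 0, 20).
v_4 = A·v_3 = (16, 12, -40).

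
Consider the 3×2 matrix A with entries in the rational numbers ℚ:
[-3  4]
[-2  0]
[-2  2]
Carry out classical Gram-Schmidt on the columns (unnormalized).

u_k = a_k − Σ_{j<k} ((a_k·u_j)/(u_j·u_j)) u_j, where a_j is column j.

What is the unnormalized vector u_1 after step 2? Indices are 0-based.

u_1 = (20/17, -32/17, 2/17)

Step 1: u_0 = a_0 = (-3, -2, -2).
Step 2: u_1 = a_1 − (-16/17)·u_0 = (20/17, -32/17, 2/17).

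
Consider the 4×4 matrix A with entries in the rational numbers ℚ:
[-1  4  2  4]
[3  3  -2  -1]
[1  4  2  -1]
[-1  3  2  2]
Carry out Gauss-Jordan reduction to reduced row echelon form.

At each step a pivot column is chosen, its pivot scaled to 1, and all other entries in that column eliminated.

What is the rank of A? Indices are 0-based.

step 1: normalize row 0 (÷-1) = (1, -4, -2, -4)
  row 1: subtract 3×row0 = (0, 15, 4, 11)
  row 2: subtract 1×row0 = (0, 8, 4, 3)
  row 3: subtract -1×row0 = (0, -1, 0, -2)
step 2: normalize row 1 (÷15) = (0, 1, 4/15, 11/15)
  row 0: subtract -4×row1 = (1, 0, -14/15, -16/15)
  row 2: subtract 8×row1 = (0, 0, 28/15, -43/15)
  row 3: subtract -1×row1 = (0, 0, 4/15, -19/15)
step 3: normalize row 2 (÷28/15) = (0, 0, 1, -43/28)
  row 0: subtract -14/15×row2 = (1, 0, 0, -5/2)
  row 1: subtract 4/15×row2 = (0, 1, 0, 8/7)
  row 3: subtract 4/15×row2 = (0, 0, 0, -6/7)
step 4: normalize row 3 (÷-6/7) = (0, 0, 0, 1)
  row 0: subtract -5/2×row3 = (1, 0, 0, 0)
  row 1: subtract 8/7×row3 = (0, 1, 0, 0)
  row 2: subtract -43/28×row3 = (0, 0, 1, 0)

rank = 4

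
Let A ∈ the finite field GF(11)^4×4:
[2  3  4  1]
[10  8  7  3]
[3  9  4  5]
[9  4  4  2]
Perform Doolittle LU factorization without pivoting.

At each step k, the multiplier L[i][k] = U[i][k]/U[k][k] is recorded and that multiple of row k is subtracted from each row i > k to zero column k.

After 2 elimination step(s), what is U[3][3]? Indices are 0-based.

Step 1: pivot at (0,0) is 2.
  row1 ← row1 − (5)·row0  ⇒  L[1][0]=5, U row1=(0, 4, 9, 9)
  row2 ← row2 − (7)·row0  ⇒  L[2][0]=7, U row2=(0, 10, 9, 9)
  row3 ← row3 − (10)·row0  ⇒  L[3][0]=10, U row3=(0, 7, 8, 3)
Step 2: pivot at (1,1) is 4.
  row2 ← row2 − (8)·row1  ⇒  L[2][1]=8, U row2=(0, 0, 3, 3)
  row3 ← row3 − (10)·row1  ⇒  L[3][1]=10, U row3=(0, 0, 6, 1)

U[3][3] = 1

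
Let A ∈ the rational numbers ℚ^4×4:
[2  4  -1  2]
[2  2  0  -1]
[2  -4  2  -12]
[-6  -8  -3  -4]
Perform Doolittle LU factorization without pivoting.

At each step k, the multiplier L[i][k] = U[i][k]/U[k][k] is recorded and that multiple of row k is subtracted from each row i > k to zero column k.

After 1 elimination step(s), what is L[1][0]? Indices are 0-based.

Step 1: pivot at (0,0) is 2.
  row1 ← row1 − (1)·row0  ⇒  L[1][0]=1, U row1=(0, -2, 1, -3)
  row2 ← row2 − (1)·row0  ⇒  L[2][0]=1, U row2=(0, -8, 3, -14)
  row3 ← row3 − (-3)·row0  ⇒  L[3][0]=-3, U row3=(0, 4, -6, 2)

L[1][0] = 1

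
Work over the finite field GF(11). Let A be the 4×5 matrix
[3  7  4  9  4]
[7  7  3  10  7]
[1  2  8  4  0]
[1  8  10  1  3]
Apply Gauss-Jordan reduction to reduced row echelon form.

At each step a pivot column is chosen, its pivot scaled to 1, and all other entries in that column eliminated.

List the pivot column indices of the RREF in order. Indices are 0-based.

[1] R0 /= 3  ⇒  (1, 6, 5, 3, 5)
     R1 -= 7·R0  ⇒  (0, 9, 1, 0, 5)
     R2 -= 1·R0  ⇒  (0, 7, 3, 1, 6)
     R3 -= 1·R0  ⇒  (0, 2, 5, 9, 9)
[2] R1 /= 9  ⇒  (0, 1, 5, 0, 3)
     R0 -= 6·R1  ⇒  (1, 0, 8, 3, 9)
     R2 -= 7·R1  ⇒  (0, 0, 1, 1, 7)
     R3 -= 2·R1  ⇒  (0, 0, 6, 9, 3)
[3] R2 /= 1  ⇒  (0, 0, 1, 1, 7)
     R0 -= 8·R2  ⇒  (1, 0, 0, 6, 8)
     R1 -= 5·R2  ⇒  (0, 1, 0, 6, 1)
     R3 -= 6·R2  ⇒  (0, 0, 0, 3, 5)
[4] R3 /= 3  ⇒  (0, 0, 0, 1, 9)
     R0 -= 6·R3  ⇒  (1, 0, 0, 0, 9)
     R1 -= 6·R3  ⇒  (0, 1, 0, 0, 2)
     R2 -= 1·R3  ⇒  (0, 0, 1, 0, 9)

pivot columns: 0, 1, 2, 3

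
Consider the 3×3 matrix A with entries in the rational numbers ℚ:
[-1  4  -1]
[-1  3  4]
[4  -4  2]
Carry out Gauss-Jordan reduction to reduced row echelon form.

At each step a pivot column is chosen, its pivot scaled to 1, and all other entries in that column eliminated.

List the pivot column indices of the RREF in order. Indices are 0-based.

pivot columns: 0, 1, 2

pivot(0,0)=-1: scale R0 → (1, -4, 1)
  clear (1,0): R1 −= (-1)R0 → (0, -1, 5)
  clear (2,0): R2 −= (4)R0 → (0, 12, -2)
pivot(1,1)=-1: scale R1 → (0, 1, -5)
  clear (0,1): R0 −= (-4)R1 → (1, 0, -19)
  clear (2,1): R2 −= (12)R1 → (0, 0, 58)
pivot(2,2)=58: scale R2 → (0, 0, 1)
  clear (0,2): R0 −= (-19)R2 → (1, 0, 0)
  clear (1,2): R1 −= (-5)R2 → (0, 1, 0)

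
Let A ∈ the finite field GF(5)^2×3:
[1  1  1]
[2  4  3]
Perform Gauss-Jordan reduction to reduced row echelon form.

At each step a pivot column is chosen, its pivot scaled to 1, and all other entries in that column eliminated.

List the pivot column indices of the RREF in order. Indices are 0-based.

pivot columns: 0, 1

pivot(0,0)=1: scale R0 → (1, 1, 1)
  clear (1,0): R1 −= (2)R0 → (0, 2, 1)
pivot(1,1)=2: scale R1 → (0, 1, 3)
  clear (0,1): R0 −= (1)R1 → (1, 0, 3)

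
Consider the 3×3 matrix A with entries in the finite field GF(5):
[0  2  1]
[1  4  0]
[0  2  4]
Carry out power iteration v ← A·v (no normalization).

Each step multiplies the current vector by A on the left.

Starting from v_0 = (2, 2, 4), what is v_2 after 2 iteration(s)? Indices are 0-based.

v_0 = (2, 2, 4).
v_1 = A·v_0 = (3, 0, 0).
v_2 = A·v_1 = (0, 3, 0).

v_2 = (0, 3, 0)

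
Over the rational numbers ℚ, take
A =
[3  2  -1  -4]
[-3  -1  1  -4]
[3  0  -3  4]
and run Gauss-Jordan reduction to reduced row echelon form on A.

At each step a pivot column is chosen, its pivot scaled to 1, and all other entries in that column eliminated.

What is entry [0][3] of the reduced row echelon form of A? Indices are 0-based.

M[0][3] = 16/3

[1] R0 /= 3  ⇒  (1, 2/3, -1/3, -4/3)
     R1 -= -3·R0  ⇒  (0, 1, 0, -8)
     R2 -= 3·R0  ⇒  (0, -2, -2, 8)
[2] R1 /= 1  ⇒  (0, 1, 0, -8)
     R0 -= 2/3·R1  ⇒  (1, 0, -1/3, 4)
     R2 -= -2·R1  ⇒  (0, 0, -2, -8)
[3] R2 /= -2  ⇒  (0, 0, 1, 4)
     R0 -= -1/3·R2  ⇒  (1, 0, 0, 16/3)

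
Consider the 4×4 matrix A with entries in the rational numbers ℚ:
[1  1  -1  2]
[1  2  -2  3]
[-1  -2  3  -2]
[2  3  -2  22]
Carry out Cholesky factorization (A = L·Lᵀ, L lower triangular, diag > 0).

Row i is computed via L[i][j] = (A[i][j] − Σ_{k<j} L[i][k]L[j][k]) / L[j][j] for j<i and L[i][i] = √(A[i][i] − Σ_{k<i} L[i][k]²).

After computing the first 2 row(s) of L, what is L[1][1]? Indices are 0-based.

Step 1: L[0][0] = √(1) = 1.
  L[1][0] = (1) / L[0][0] = 1.
Step 2: L[1][1] = √(1) = 1.

L[1][1] = 1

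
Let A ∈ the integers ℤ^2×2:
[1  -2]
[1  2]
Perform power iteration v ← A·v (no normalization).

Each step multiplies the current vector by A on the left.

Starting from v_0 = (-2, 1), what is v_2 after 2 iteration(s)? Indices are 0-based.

v_2 = (-4, -4)

v_0 = (-2, 1).
v_1 = A·v_0 = (-4, 0).
v_2 = A·v_1 = (-4, -4).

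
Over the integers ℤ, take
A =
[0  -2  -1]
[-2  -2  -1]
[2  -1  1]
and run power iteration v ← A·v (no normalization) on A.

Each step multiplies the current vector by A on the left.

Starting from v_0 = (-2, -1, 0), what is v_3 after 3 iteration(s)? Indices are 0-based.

v_3 = (31, 49, -10)

v_0 = (-2, -1, 0).
v_1 = A·v_0 = (2, 6, -3).
v_2 = A·v_1 = (-9, -13, -5).
v_3 = A·v_2 = (31, 49, -10).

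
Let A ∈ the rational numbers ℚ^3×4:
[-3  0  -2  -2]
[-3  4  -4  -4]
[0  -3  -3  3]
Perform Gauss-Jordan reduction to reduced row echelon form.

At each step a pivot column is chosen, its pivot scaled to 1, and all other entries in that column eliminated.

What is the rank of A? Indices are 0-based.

[1] R0 /= -3  ⇒  (1, 0, 2/3, 2/3)
     R1 -= -3·R0  ⇒  (0, 4, -2, -2)
[2] R1 /= 4  ⇒  (0, 1, -1/2, -1/2)
     R2 -= -3·R1  ⇒  (0, 0, -9/2, 3/2)
[3] R2 /= -9/2  ⇒  (0, 0, 1, -1/3)
     R0 -= 2/3·R2  ⇒  (1, 0, 0, 8/9)
     R1 -= -1/2·R2  ⇒  (0, 1, 0, -2/3)

rank = 3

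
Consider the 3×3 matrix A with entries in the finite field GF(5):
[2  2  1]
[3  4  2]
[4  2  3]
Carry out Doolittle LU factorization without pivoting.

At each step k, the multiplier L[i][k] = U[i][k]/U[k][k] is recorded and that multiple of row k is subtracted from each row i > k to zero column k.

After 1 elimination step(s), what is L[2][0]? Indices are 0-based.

[col 0] pivot 2
  R1 -= 4*R0 → (0, 1, 3)  (L[1][0] := 4)
  R2 -= 2*R0 → (0, 3, 1)  (L[2][0] := 2)

L[2][0] = 2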